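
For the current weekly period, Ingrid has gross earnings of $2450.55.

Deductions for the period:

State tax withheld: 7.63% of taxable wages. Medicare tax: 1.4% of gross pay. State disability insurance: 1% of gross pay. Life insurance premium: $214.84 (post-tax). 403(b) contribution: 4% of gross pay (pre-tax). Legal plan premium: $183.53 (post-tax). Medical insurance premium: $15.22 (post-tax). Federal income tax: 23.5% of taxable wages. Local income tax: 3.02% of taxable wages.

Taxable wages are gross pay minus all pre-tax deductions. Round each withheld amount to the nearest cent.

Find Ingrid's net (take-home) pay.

$1076.73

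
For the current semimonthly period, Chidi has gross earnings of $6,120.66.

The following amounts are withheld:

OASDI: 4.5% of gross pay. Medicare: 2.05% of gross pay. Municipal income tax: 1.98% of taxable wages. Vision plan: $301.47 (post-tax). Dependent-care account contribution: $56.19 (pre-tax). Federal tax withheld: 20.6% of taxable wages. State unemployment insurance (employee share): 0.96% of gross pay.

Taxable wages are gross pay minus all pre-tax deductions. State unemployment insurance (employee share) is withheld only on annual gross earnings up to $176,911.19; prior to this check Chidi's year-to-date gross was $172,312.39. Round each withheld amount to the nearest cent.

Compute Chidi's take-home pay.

Dependent-care account contribution: $56.19
Taxable wages = $6,120.66 − $56.19 = $6,064.47
Federal tax withheld: $6,064.47 × 0.206 = $1,249.28
Municipal income tax: $6,064.47 × 0.0198 = $120.08
Medicare: $6,120.66 × 0.0205 = $125.47
State unemployment insurance (employee share): only $176,911.19 − $172,312.39 = $4,598.80 of this check is subject → $4,598.80 × 0.0096 = $44.15
OASDI: $6,120.66 × 0.045 = $275.43
Vision plan: $301.47
Total deductions = $56.19 + $1,249.28 + $120.08 + $125.47 + $44.15 + $275.43 + $301.47 = $2,172.07
Net pay = $6,120.66 − $2,172.07 = $3,948.59

$3,948.59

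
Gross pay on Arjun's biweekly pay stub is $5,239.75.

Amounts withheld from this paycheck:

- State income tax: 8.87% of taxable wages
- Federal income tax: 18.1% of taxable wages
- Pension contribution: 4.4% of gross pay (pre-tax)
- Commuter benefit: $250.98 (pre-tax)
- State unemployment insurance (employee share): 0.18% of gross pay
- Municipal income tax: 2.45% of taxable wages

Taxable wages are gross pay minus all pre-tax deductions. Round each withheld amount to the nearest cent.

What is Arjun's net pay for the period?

Commuter benefit: $250.98
Pension contribution: $5,239.75 × 0.044 = $230.55
Pre-tax total = $250.98 + $230.55 = $481.53
Taxable wages = $5,239.75 − $481.53 = $4,758.22
Municipal income tax: $4,758.22 × 0.0245 = $116.58
State income tax: $4,758.22 × 0.0887 = $422.05
Federal income tax: $4,758.22 × 0.181 = $861.24
State unemployment insurance (employee share): $5,239.75 × 0.0018 = $9.43
Total deductions = $250.98 + $230.55 + $116.58 + $422.05 + $861.24 + $9.43 = $1,890.83
Net pay = $5,239.75 − $1,890.83 = $3,348.92

$3,348.92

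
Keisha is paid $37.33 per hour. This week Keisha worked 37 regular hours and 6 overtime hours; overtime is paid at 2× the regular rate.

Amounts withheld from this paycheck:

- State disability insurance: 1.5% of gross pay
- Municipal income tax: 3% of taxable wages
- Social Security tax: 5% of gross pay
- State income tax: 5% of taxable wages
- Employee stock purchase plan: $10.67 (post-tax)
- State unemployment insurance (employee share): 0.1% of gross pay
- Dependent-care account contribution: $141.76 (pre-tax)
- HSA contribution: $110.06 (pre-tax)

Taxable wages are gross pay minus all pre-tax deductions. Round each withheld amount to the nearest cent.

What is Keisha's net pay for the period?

$1319.76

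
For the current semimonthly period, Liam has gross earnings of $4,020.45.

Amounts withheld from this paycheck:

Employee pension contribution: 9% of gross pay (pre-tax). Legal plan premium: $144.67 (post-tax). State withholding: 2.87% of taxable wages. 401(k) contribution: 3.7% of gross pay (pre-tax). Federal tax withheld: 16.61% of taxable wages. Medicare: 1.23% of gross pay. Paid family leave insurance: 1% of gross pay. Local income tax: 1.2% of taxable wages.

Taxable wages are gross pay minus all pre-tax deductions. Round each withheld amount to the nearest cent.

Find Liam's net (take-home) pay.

$2,549.69

401(k) contribution: $4,020.45 × 0.037 = $148.76
Employee pension contribution: $4,020.45 × 0.09 = $361.84
Pre-tax total = $148.76 + $361.84 = $510.60
Taxable wages = $4,020.45 − $510.60 = $3,509.85
Local income tax: $3,509.85 × 0.012 = $42.12
Federal tax withheld: $3,509.85 × 0.1661 = $582.99
State withholding: $3,509.85 × 0.0287 = $100.73
Paid family leave insurance: $4,020.45 × 0.01 = $40.20
Medicare: $4,020.45 × 0.0123 = $49.45
Legal plan premium: $144.67
Total deductions = $148.76 + $361.84 + $42.12 + $582.99 + $100.73 + $40.20 + $49.45 + $144.67 = $1,470.76
Net pay = $4,020.45 − $1,470.76 = $2,549.69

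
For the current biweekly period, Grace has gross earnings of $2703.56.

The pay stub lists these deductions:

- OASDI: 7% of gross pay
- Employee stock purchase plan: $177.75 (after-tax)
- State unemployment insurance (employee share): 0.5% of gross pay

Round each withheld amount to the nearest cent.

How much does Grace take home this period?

$2323.04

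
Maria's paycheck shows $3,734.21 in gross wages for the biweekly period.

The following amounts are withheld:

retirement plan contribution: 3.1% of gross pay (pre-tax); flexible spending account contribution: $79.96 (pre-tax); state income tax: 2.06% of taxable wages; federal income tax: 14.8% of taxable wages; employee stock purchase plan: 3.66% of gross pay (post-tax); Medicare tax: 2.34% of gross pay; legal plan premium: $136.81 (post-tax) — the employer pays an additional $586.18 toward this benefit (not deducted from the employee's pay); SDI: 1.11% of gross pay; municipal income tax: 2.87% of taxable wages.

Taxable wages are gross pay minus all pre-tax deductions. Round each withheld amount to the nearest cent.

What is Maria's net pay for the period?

$2,438.04

Flexible spending account contribution: $79.96
Retirement plan contribution: $3,734.21 × 0.031 = $115.76
Pre-tax total = $79.96 + $115.76 = $195.72
Taxable wages = $3,734.21 − $195.72 = $3,538.49
Municipal income tax: $3,538.49 × 0.0287 = $101.55
Federal income tax: $3,538.49 × 0.148 = $523.70
State income tax: $3,538.49 × 0.0206 = $72.89
SDI: $3,734.21 × 0.0111 = $41.45
Medicare tax: $3,734.21 × 0.0234 = $87.38
Employee stock purchase plan: $3,734.21 × 0.0366 = $136.67
Legal plan premium: $136.81
(Employer's $586.18 toward legal plan premium is not withheld from the employee.)
Total deductions = $79.96 + $115.76 + $101.55 + $523.70 + $72.89 + $41.45 + $87.38 + $136.67 + $136.81 = $1,296.17
Net pay = $3,734.21 − $1,296.17 = $2,438.04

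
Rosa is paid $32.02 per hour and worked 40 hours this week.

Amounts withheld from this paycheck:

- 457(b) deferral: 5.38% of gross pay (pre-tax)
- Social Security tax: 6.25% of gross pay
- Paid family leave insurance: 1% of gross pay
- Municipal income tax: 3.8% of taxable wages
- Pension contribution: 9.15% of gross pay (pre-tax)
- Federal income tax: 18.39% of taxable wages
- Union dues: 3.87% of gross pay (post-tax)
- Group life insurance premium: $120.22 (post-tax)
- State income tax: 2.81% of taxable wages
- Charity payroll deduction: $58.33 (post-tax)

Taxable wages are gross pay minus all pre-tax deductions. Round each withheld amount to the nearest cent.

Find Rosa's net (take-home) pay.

Gross pay: 40 × $32.02 = $1,280.80
Pension contribution: $1,280.80 × 0.0915 = $117.19
457(b) deferral: $1,280.80 × 0.0538 = $68.91
Pre-tax total = $117.19 + $68.91 = $186.10
Taxable wages = $1,280.80 − $186.10 = $1,094.70
Municipal income tax: $1,094.70 × 0.038 = $41.60
Federal income tax: $1,094.70 × 0.1839 = $201.32
State income tax: $1,094.70 × 0.0281 = $30.76
Social Security tax: $1,280.80 × 0.0625 = $80.05
Paid family leave insurance: $1,280.80 × 0.01 = $12.81
Group life insurance premium: $120.22
Union dues: $1,280.80 × 0.0387 = $49.57
Charity payroll deduction: $58.33
Total deductions = $117.19 + $68.91 + $41.60 + $201.32 + $30.76 + $80.05 + $12.81 + $120.22 + $49.57 + $58.33 = $780.76
Net pay = $1,280.80 − $780.76 = $500.04

$500.04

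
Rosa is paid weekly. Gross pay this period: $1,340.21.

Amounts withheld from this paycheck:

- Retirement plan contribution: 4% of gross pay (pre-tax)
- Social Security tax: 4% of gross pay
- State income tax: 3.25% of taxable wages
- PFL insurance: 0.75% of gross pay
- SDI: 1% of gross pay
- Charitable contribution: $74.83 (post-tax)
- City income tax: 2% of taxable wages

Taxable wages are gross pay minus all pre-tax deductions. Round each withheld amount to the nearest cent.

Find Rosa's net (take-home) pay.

Retirement plan contribution: $1,340.21 × 0.04 = $53.61
Taxable wages = $1,340.21 − $53.61 = $1,286.60
State income tax: $1,286.60 × 0.0325 = $41.81
City income tax: $1,286.60 × 0.02 = $25.73
PFL insurance: $1,340.21 × 0.0075 = $10.05
SDI: $1,340.21 × 0.01 = $13.40
Social Security tax: $1,340.21 × 0.04 = $53.61
Charitable contribution: $74.83
Total deductions = $53.61 + $41.81 + $25.73 + $10.05 + $13.40 + $53.61 + $74.83 = $273.04
Net pay = $1,340.21 − $273.04 = $1,067.17

$1,067.17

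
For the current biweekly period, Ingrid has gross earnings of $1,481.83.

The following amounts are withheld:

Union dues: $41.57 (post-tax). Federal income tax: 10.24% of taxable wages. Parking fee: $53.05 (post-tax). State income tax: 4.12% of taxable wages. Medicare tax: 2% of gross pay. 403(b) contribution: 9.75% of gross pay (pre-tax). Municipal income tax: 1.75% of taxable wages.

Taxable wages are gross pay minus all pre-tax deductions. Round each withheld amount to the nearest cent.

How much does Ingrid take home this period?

403(b) contribution: $1,481.83 × 0.0975 = $144.48
Taxable wages = $1,481.83 − $144.48 = $1,337.35
State income tax: $1,337.35 × 0.0412 = $55.10
Federal income tax: $1,337.35 × 0.1024 = $136.94
Municipal income tax: $1,337.35 × 0.0175 = $23.40
Medicare tax: $1,481.83 × 0.02 = $29.64
Union dues: $41.57
Parking fee: $53.05
Total deductions = $144.48 + $55.10 + $136.94 + $23.40 + $29.64 + $41.57 + $53.05 = $484.18
Net pay = $1,481.83 − $484.18 = $997.65

$997.65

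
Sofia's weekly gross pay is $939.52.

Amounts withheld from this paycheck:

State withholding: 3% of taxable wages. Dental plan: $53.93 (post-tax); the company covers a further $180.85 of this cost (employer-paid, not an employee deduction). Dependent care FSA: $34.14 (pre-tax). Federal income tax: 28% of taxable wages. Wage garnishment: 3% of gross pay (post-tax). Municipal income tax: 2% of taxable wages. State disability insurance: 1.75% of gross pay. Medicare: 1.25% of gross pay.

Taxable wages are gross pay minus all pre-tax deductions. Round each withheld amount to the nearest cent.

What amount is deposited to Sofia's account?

$496.30

Dependent care FSA: $34.14
Taxable wages = $939.52 − $34.14 = $905.38
Federal income tax: $905.38 × 0.28 = $253.51
State withholding: $905.38 × 0.03 = $27.16
Municipal income tax: $905.38 × 0.02 = $18.11
Medicare: $939.52 × 0.0125 = $11.74
State disability insurance: $939.52 × 0.0175 = $16.44
Dental plan: $53.93
Wage garnishment: $939.52 × 0.03 = $28.19
(Employer's $180.85 toward dental plan is not withheld from the employee.)
Total deductions = $34.14 + $253.51 + $27.16 + $18.11 + $11.74 + $16.44 + $53.93 + $28.19 = $443.22
Net pay = $939.52 − $443.22 = $496.30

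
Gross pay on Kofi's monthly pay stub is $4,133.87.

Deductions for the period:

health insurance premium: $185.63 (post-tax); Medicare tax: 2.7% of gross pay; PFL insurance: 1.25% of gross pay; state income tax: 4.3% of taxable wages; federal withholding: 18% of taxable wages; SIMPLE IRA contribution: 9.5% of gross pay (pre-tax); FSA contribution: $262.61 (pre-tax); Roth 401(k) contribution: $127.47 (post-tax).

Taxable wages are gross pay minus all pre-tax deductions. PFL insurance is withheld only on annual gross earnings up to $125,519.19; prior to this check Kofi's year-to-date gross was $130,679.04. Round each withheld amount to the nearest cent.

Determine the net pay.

SIMPLE IRA contribution: $4,133.87 × 0.095 = $392.72
FSA contribution: $262.61
Pre-tax total = $392.72 + $262.61 = $655.33
Taxable wages = $4,133.87 − $655.33 = $3,478.54
State income tax: $3,478.54 × 0.043 = $149.58
Federal withholding: $3,478.54 × 0.18 = $626.14
Medicare tax: $4,133.87 × 0.027 = $111.61
PFL insurance: annual cap $125,519.19 already reached (YTD $130,679.04), so $0.00
Health insurance premium: $185.63
Roth 401(k) contribution: $127.47
Total deductions = $392.72 + $262.61 + $149.58 + $626.14 + $111.61 + $0.00 + $185.63 + $127.47 = $1,855.76
Net pay = $4,133.87 − $1,855.76 = $2,278.11

$2,278.11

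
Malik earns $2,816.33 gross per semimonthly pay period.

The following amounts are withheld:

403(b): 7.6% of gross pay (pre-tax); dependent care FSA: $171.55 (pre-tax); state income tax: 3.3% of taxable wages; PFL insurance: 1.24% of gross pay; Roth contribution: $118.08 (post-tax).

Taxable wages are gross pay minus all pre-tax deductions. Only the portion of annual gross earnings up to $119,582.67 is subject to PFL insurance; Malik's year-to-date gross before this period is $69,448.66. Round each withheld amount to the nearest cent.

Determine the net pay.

$2,197.53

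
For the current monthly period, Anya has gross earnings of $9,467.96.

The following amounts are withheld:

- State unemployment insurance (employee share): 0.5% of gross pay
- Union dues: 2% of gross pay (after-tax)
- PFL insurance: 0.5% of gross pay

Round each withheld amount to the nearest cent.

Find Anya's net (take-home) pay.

PFL insurance: $9,467.96 × 0.005 = $47.34
State unemployment insurance (employee share): $9,467.96 × 0.005 = $47.34
Union dues: $9,467.96 × 0.02 = $189.36
Total deductions = $47.34 + $47.34 + $189.36 = $284.04
Net pay = $9,467.96 − $284.04 = $9,183.92

$9,183.92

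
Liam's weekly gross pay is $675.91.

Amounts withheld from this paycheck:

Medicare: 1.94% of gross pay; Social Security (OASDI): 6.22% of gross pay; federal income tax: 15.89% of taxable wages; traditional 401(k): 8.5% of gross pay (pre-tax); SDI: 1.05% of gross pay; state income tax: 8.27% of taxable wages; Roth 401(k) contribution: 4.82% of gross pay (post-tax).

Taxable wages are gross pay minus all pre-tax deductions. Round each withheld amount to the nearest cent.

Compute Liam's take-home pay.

$374.21

Traditional 401(k): $675.91 × 0.085 = $57.45
Taxable wages = $675.91 − $57.45 = $618.46
State income tax: $618.46 × 0.0827 = $51.15
Federal income tax: $618.46 × 0.1589 = $98.27
Social Security (OASDI): $675.91 × 0.0622 = $42.04
Medicare: $675.91 × 0.0194 = $13.11
SDI: $675.91 × 0.0105 = $7.10
Roth 401(k) contribution: $675.91 × 0.0482 = $32.58
Total deductions = $57.45 + $51.15 + $98.27 + $42.04 + $13.11 + $7.10 + $32.58 = $301.70
Net pay = $675.91 − $301.70 = $374.21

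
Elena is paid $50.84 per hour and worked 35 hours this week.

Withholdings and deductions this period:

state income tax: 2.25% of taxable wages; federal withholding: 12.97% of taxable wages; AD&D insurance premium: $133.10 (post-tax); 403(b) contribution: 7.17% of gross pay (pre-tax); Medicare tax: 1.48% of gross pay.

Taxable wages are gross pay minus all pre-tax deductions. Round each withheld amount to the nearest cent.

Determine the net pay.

Gross pay: 35 × $50.84 = $1,779.40
403(b) contribution: $1,779.40 × 0.0717 = $127.58
Taxable wages = $1,779.40 − $127.58 = $1,651.82
State income tax: $1,651.82 × 0.0225 = $37.17
Federal withholding: $1,651.82 × 0.1297 = $214.24
Medicare tax: $1,779.40 × 0.0148 = $26.34
AD&D insurance premium: $133.10
Total deductions = $127.58 + $37.17 + $214.24 + $26.34 + $133.10 = $538.43
Net pay = $1,779.40 − $538.43 = $1,240.97

$1,240.97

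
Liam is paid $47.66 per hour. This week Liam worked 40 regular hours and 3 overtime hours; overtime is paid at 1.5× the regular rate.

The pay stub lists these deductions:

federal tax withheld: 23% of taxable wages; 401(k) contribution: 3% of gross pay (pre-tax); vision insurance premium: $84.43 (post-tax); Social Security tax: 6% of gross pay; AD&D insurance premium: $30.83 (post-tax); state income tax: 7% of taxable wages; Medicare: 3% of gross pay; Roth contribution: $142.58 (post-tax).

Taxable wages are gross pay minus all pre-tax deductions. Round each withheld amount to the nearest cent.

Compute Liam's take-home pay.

$991.34

Regular pay: 40 × $47.66 = $1,906.40
Overtime pay: 3 × $47.66 × 1.5 = $214.47
Gross pay = $1,906.40 + $214.47 = $2,120.87
401(k) contribution: $2,120.87 × 0.03 = $63.63
Taxable wages = $2,120.87 − $63.63 = $2,057.24
State income tax: $2,057.24 × 0.07 = $144.01
Federal tax withheld: $2,057.24 × 0.23 = $473.17
Social Security tax: $2,120.87 × 0.06 = $127.25
Medicare: $2,120.87 × 0.03 = $63.63
Roth contribution: $142.58
Vision insurance premium: $84.43
AD&D insurance premium: $30.83
Total deductions = $63.63 + $144.01 + $473.17 + $127.25 + $63.63 + $142.58 + $84.43 + $30.83 = $1,129.53
Net pay = $2,120.87 − $1,129.53 = $991.34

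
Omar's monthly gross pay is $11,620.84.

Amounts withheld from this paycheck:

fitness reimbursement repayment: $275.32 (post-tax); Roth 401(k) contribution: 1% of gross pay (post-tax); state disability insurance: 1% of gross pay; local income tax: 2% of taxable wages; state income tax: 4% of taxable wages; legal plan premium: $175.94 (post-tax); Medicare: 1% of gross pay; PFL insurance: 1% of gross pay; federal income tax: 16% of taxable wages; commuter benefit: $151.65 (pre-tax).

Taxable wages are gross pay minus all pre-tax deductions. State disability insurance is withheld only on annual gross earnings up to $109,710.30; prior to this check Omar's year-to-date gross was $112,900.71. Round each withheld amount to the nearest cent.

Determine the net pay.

Commuter benefit: $151.65
Taxable wages = $11,620.84 − $151.65 = $11,469.19
Local income tax: $11,469.19 × 0.02 = $229.38
Federal income tax: $11,469.19 × 0.16 = $1,835.07
State income tax: $11,469.19 × 0.04 = $458.77
State disability insurance: annual cap $109,710.30 already reached (YTD $112,900.71), so $0.00
PFL insurance: $11,620.84 × 0.01 = $116.21
Medicare: $11,620.84 × 0.01 = $116.21
Roth 401(k) contribution: $11,620.84 × 0.01 = $116.21
Fitness reimbursement repayment: $275.32
Legal plan premium: $175.94
Total deductions = $151.65 + $229.38 + $1,835.07 + $458.77 + $0.00 + $116.21 + $116.21 + $116.21 + $275.32 + $175.94 = $3,474.76
Net pay = $11,620.84 − $3,474.76 = $8,146.08

$8,146.08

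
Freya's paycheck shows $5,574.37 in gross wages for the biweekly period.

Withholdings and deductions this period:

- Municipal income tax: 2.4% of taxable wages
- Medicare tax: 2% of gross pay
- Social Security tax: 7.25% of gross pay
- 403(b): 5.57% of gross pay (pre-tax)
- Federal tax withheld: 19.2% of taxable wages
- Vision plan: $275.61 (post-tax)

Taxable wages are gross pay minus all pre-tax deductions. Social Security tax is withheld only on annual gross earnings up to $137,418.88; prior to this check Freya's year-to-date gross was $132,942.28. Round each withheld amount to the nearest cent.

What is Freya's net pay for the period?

$3,415.24

403(b): $5,574.37 × 0.0557 = $310.49
Taxable wages = $5,574.37 − $310.49 = $5,263.88
Federal tax withheld: $5,263.88 × 0.192 = $1,010.66
Municipal income tax: $5,263.88 × 0.024 = $126.33
Medicare tax: $5,574.37 × 0.02 = $111.49
Social Security tax: only $137,418.88 − $132,942.28 = $4,476.60 of this check is subject → $4,476.60 × 0.0725 = $324.55
Vision plan: $275.61
Total deductions = $310.49 + $1,010.66 + $126.33 + $111.49 + $324.55 + $275.61 = $2,159.13
Net pay = $5,574.37 − $2,159.13 = $3,415.24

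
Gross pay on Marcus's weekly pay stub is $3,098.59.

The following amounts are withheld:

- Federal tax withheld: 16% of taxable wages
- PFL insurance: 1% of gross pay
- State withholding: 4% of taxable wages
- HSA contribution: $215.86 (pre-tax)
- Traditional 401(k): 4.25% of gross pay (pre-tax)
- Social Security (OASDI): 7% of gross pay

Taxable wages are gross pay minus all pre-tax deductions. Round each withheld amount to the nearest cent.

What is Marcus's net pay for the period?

HSA contribution: $215.86
Traditional 401(k): $3,098.59 × 0.0425 = $131.69
Pre-tax total = $215.86 + $131.69 = $347.55
Taxable wages = $3,098.59 − $347.55 = $2,751.04
State withholding: $2,751.04 × 0.04 = $110.04
Federal tax withheld: $2,751.04 × 0.16 = $440.17
PFL insurance: $3,098.59 × 0.01 = $30.99
Social Security (OASDI): $3,098.59 × 0.07 = $216.90
Total deductions = $215.86 + $131.69 + $110.04 + $440.17 + $30.99 + $216.90 = $1,145.65
Net pay = $3,098.59 − $1,145.65 = $1,952.94

$1,952.94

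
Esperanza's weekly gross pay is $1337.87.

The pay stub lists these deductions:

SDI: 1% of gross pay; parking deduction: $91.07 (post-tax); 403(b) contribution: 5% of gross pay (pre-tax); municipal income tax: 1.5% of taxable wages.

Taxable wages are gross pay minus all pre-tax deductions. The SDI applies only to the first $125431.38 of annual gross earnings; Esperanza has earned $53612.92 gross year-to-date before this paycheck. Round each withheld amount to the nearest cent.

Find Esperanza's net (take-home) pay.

403(b) contribution: $1337.87 × 0.05 = $66.89
Taxable wages = $1337.87 − $66.89 = $1270.98
Municipal income tax: $1270.98 × 0.015 = $19.06
SDI: cap not yet reached, full $1337.87 is subject → $1337.87 × 0.01 = $13.38
Parking deduction: $91.07
Total deductions = $66.89 + $19.06 + $13.38 + $91.07 = $190.40
Net pay = $1337.87 − $190.40 = $1147.47

$1147.47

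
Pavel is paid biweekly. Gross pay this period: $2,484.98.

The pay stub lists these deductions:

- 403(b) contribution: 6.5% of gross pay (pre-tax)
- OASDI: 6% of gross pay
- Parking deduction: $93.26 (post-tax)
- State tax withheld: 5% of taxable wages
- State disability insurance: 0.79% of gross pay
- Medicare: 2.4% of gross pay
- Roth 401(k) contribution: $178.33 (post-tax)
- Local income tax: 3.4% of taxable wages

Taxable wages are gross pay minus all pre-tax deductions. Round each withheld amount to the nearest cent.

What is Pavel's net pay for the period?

403(b) contribution: $2,484.98 × 0.065 = $161.52
Taxable wages = $2,484.98 − $161.52 = $2,323.46
Local income tax: $2,323.46 × 0.034 = $79.00
State tax withheld: $2,323.46 × 0.05 = $116.17
Medicare: $2,484.98 × 0.024 = $59.64
OASDI: $2,484.98 × 0.06 = $149.10
State disability insurance: $2,484.98 × 0.0079 = $19.63
Parking deduction: $93.26
Roth 401(k) contribution: $178.33
Total deductions = $161.52 + $79.00 + $116.17 + $59.64 + $149.10 + $19.63 + $93.26 + $178.33 = $856.65
Net pay = $2,484.98 − $856.65 = $1,628.33

$1,628.33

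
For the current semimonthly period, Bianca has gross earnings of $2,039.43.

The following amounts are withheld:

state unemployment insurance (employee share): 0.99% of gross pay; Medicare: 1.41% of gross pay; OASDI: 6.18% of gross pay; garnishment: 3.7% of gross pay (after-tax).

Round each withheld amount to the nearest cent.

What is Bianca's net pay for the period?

$1,788.98

OASDI: $2,039.43 × 0.0618 = $126.04
State unemployment insurance (employee share): $2,039.43 × 0.0099 = $20.19
Medicare: $2,039.43 × 0.0141 = $28.76
Garnishment: $2,039.43 × 0.037 = $75.46
Total deductions = $126.04 + $20.19 + $28.76 + $75.46 = $250.45
Net pay = $2,039.43 − $250.45 = $1,788.98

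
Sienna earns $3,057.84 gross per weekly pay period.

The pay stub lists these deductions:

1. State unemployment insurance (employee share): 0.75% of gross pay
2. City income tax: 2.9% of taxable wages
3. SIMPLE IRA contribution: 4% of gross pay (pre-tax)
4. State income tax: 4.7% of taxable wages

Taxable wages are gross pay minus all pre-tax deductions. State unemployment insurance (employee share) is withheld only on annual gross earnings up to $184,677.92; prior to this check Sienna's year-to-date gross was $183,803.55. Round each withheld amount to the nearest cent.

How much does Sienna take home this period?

$2,705.87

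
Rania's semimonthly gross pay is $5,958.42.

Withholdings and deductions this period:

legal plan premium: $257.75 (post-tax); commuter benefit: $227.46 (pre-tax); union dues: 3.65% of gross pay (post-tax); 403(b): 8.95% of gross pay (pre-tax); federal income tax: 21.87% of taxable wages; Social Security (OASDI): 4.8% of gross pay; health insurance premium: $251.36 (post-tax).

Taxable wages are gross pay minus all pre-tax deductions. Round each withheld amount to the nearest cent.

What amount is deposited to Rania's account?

$3,048.36

403(b): $5,958.42 × 0.0895 = $533.28
Commuter benefit: $227.46
Pre-tax total = $533.28 + $227.46 = $760.74
Taxable wages = $5,958.42 − $760.74 = $5,197.68
Federal income tax: $5,197.68 × 0.2187 = $1,136.73
Social Security (OASDI): $5,958.42 × 0.048 = $286.00
Legal plan premium: $257.75
Union dues: $5,958.42 × 0.0365 = $217.48
Health insurance premium: $251.36
Total deductions = $533.28 + $227.46 + $1,136.73 + $286.00 + $257.75 + $217.48 + $251.36 = $2,910.06
Net pay = $5,958.42 − $2,910.06 = $3,048.36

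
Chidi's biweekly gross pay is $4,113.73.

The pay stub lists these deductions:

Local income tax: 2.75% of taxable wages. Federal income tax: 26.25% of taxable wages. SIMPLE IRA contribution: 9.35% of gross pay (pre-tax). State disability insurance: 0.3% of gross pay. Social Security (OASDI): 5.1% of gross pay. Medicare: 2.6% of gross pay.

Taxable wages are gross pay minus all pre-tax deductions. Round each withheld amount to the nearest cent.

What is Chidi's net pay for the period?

SIMPLE IRA contribution: $4,113.73 × 0.0935 = $384.63
Taxable wages = $4,113.73 − $384.63 = $3,729.10
Local income tax: $3,729.10 × 0.0275 = $102.55
Federal income tax: $3,729.10 × 0.2625 = $978.89
Social Security (OASDI): $4,113.73 × 0.051 = $209.80
Medicare: $4,113.73 × 0.026 = $106.96
State disability insurance: $4,113.73 × 0.003 = $12.34
Total deductions = $384.63 + $102.55 + $978.89 + $209.80 + $106.96 + $12.34 = $1,795.17
Net pay = $4,113.73 − $1,795.17 = $2,318.56

$2,318.56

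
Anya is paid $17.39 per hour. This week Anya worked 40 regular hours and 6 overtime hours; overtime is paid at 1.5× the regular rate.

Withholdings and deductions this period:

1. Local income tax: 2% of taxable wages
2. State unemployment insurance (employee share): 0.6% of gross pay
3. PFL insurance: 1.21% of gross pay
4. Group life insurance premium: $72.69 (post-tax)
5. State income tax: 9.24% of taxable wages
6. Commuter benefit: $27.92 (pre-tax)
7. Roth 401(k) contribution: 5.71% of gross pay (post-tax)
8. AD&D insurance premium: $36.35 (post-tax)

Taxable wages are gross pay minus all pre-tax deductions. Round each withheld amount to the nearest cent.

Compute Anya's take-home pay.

$558.43

Regular pay: 40 × $17.39 = $695.60
Overtime pay: 6 × $17.39 × 1.5 = $156.51
Gross pay = $695.60 + $156.51 = $852.11
Commuter benefit: $27.92
Taxable wages = $852.11 − $27.92 = $824.19
Local income tax: $824.19 × 0.02 = $16.48
State income tax: $824.19 × 0.0924 = $76.16
State unemployment insurance (employee share): $852.11 × 0.006 = $5.11
PFL insurance: $852.11 × 0.0121 = $10.31
AD&D insurance premium: $36.35
Group life insurance premium: $72.69
Roth 401(k) contribution: $852.11 × 0.0571 = $48.66
Total deductions = $27.92 + $16.48 + $76.16 + $5.11 + $10.31 + $36.35 + $72.69 + $48.66 = $293.68
Net pay = $852.11 − $293.68 = $558.43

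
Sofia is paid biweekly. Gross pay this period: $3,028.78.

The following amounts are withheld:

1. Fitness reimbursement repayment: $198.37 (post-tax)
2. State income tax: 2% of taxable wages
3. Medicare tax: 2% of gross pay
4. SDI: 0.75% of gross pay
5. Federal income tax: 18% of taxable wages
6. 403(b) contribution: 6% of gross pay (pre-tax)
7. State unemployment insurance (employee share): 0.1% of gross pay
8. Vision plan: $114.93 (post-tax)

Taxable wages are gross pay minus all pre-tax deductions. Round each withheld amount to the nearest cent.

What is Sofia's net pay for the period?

$1,878.01

403(b) contribution: $3,028.78 × 0.06 = $181.73
Taxable wages = $3,028.78 − $181.73 = $2,847.05
Federal income tax: $2,847.05 × 0.18 = $512.47
State income tax: $2,847.05 × 0.02 = $56.94
State unemployment insurance (employee share): $3,028.78 × 0.001 = $3.03
SDI: $3,028.78 × 0.0075 = $22.72
Medicare tax: $3,028.78 × 0.02 = $60.58
Vision plan: $114.93
Fitness reimbursement repayment: $198.37
Total deductions = $181.73 + $512.47 + $56.94 + $3.03 + $22.72 + $60.58 + $114.93 + $198.37 = $1,150.77
Net pay = $3,028.78 − $1,150.77 = $1,878.01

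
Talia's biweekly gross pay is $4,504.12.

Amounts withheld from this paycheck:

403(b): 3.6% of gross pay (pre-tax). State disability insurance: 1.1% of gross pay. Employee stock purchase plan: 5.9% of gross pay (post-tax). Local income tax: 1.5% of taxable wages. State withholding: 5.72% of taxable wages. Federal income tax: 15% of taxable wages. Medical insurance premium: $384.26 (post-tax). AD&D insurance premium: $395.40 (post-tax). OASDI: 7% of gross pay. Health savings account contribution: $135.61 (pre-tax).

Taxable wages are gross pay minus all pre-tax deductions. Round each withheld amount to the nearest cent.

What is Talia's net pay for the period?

$1,861.47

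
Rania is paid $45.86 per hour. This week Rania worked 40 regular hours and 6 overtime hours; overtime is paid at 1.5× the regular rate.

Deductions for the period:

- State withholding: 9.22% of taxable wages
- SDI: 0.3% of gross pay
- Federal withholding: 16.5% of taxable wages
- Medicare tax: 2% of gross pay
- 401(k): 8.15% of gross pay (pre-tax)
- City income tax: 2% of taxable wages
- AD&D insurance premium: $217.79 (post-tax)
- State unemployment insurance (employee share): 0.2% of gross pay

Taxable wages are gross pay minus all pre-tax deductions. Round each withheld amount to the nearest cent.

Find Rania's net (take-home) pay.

Regular pay: 40 × $45.86 = $1,834.40
Overtime pay: 6 × $45.86 × 1.5 = $412.74
Gross pay = $1,834.40 + $412.74 = $2,247.14
401(k): $2,247.14 × 0.0815 = $183.14
Taxable wages = $2,247.14 − $183.14 = $2,064.00
City income tax: $2,064.00 × 0.02 = $41.28
Federal withholding: $2,064.00 × 0.165 = $340.56
State withholding: $2,064.00 × 0.0922 = $190.30
Medicare tax: $2,247.14 × 0.02 = $44.94
State unemployment insurance (employee share): $2,247.14 × 0.002 = $4.49
SDI: $2,247.14 × 0.003 = $6.74
AD&D insurance premium: $217.79
Total deductions = $183.14 + $41.28 + $340.56 + $190.30 + $44.94 + $4.49 + $6.74 + $217.79 = $1,029.24
Net pay = $2,247.14 − $1,029.24 = $1,217.90

$1,217.90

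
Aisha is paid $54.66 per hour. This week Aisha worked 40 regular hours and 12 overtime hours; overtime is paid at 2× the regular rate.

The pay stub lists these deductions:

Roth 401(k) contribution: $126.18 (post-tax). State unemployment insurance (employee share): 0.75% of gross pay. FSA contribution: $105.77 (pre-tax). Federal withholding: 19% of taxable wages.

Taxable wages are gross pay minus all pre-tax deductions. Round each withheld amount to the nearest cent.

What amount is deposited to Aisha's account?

$2,595.48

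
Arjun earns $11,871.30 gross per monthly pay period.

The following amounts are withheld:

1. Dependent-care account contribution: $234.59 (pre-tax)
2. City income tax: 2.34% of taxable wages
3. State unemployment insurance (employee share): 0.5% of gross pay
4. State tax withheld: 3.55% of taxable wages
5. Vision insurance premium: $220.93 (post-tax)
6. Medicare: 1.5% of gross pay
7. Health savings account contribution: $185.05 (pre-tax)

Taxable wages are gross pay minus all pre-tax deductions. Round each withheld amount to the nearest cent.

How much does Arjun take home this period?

$10,318.80

Dependent-care account contribution: $234.59
Health savings account contribution: $185.05
Pre-tax total = $234.59 + $185.05 = $419.64
Taxable wages = $11,871.30 − $419.64 = $11,451.66
City income tax: $11,451.66 × 0.0234 = $267.97
State tax withheld: $11,451.66 × 0.0355 = $406.53
State unemployment insurance (employee share): $11,871.30 × 0.005 = $59.36
Medicare: $11,871.30 × 0.015 = $178.07
Vision insurance premium: $220.93
Total deductions = $234.59 + $185.05 + $267.97 + $406.53 + $59.36 + $178.07 + $220.93 = $1,552.50
Net pay = $11,871.30 − $1,552.50 = $10,318.80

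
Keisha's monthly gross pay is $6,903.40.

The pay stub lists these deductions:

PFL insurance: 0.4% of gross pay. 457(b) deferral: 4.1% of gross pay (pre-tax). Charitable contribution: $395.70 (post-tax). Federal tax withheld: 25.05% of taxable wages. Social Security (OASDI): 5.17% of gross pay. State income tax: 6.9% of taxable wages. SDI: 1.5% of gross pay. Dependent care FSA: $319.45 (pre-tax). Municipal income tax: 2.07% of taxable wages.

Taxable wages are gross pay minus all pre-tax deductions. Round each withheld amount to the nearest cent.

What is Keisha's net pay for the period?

$3,273.57

457(b) deferral: $6,903.40 × 0.041 = $283.04
Dependent care FSA: $319.45
Pre-tax total = $283.04 + $319.45 = $602.49
Taxable wages = $6,903.40 − $602.49 = $6,300.91
State income tax: $6,300.91 × 0.069 = $434.76
Federal tax withheld: $6,300.91 × 0.2505 = $1,578.38
Municipal income tax: $6,300.91 × 0.0207 = $130.43
PFL insurance: $6,903.40 × 0.004 = $27.61
Social Security (OASDI): $6,903.40 × 0.0517 = $356.91
SDI: $6,903.40 × 0.015 = $103.55
Charitable contribution: $395.70
Total deductions = $283.04 + $319.45 + $434.76 + $1,578.38 + $130.43 + $27.61 + $356.91 + $103.55 + $395.70 = $3,629.83
Net pay = $6,903.40 − $3,629.83 = $3,273.57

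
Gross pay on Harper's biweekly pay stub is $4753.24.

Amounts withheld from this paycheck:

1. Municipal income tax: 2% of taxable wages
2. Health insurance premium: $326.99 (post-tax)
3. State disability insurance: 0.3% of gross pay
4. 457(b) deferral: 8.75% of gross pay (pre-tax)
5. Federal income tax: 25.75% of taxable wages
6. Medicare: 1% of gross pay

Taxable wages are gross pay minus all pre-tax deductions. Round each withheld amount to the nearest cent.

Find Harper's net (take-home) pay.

457(b) deferral: $4753.24 × 0.0875 = $415.91
Taxable wages = $4753.24 − $415.91 = $4337.33
Municipal income tax: $4337.33 × 0.02 = $86.75
Federal income tax: $4337.33 × 0.2575 = $1116.86
State disability insurance: $4753.24 × 0.003 = $14.26
Medicare: $4753.24 × 0.01 = $47.53
Health insurance premium: $326.99
Total deductions = $415.91 + $86.75 + $1116.86 + $14.26 + $47.53 + $326.99 = $2008.30
Net pay = $4753.24 − $2008.30 = $2744.94

$2744.94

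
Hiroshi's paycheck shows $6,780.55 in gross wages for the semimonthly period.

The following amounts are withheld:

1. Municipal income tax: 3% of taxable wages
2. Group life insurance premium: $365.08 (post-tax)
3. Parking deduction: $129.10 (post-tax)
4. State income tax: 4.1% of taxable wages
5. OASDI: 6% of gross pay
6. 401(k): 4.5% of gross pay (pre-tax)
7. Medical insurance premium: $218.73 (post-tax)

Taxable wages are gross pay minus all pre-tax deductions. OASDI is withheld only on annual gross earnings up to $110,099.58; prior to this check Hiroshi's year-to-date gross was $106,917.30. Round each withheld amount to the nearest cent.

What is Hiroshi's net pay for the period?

401(k): $6,780.55 × 0.045 = $305.12
Taxable wages = $6,780.55 − $305.12 = $6,475.43
State income tax: $6,475.43 × 0.041 = $265.49
Municipal income tax: $6,475.43 × 0.03 = $194.26
OASDI: only $110,099.58 − $106,917.30 = $3,182.28 of this check is subject → $3,182.28 × 0.06 = $190.94
Parking deduction: $129.10
Medical insurance premium: $218.73
Group life insurance premium: $365.08
Total deductions = $305.12 + $265.49 + $194.26 + $190.94 + $129.10 + $218.73 + $365.08 = $1,668.72
Net pay = $6,780.55 − $1,668.72 = $5,111.83

$5,111.83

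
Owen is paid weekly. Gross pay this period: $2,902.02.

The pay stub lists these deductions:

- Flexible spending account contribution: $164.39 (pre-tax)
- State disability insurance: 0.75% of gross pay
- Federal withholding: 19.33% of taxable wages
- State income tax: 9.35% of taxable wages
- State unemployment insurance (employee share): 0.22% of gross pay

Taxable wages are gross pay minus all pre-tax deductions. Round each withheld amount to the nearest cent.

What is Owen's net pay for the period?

$1,924.33

Flexible spending account contribution: $164.39
Taxable wages = $2,902.02 − $164.39 = $2,737.63
Federal withholding: $2,737.63 × 0.1933 = $529.18
State income tax: $2,737.63 × 0.0935 = $255.97
State disability insurance: $2,902.02 × 0.0075 = $21.77
State unemployment insurance (employee share): $2,902.02 × 0.0022 = $6.38
Total deductions = $164.39 + $529.18 + $255.97 + $21.77 + $6.38 = $977.69
Net pay = $2,902.02 − $977.69 = $1,924.33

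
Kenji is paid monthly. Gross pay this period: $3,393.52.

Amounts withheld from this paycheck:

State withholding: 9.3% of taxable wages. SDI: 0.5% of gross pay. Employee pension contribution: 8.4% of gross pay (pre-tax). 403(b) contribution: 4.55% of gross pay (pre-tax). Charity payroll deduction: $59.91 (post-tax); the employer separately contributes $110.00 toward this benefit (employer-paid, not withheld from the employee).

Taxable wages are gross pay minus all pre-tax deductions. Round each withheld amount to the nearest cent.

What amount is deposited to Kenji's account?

$2,602.44

Employee pension contribution: $3,393.52 × 0.084 = $285.06
403(b) contribution: $3,393.52 × 0.0455 = $154.41
Pre-tax total = $285.06 + $154.41 = $439.47
Taxable wages = $3,393.52 − $439.47 = $2,954.05
State withholding: $2,954.05 × 0.093 = $274.73
SDI: $3,393.52 × 0.005 = $16.97
Charity payroll deduction: $59.91
(Employer's $110.00 toward charity payroll deduction is not withheld from the employee.)
Total deductions = $285.06 + $154.41 + $274.73 + $16.97 + $59.91 = $791.08
Net pay = $3,393.52 − $791.08 = $2,602.44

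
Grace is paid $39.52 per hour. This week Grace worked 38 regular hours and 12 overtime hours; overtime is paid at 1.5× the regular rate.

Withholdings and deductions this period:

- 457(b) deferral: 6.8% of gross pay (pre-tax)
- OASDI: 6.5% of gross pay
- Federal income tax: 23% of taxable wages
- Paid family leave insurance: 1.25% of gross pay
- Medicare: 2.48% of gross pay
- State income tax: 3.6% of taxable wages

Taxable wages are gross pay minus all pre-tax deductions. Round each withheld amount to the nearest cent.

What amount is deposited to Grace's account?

$1,287.58

Regular pay: 38 × $39.52 = $1,501.76
Overtime pay: 12 × $39.52 × 1.5 = $711.36
Gross pay = $1,501.76 + $711.36 = $2,213.12
457(b) deferral: $2,213.12 × 0.068 = $150.49
Taxable wages = $2,213.12 − $150.49 = $2,062.63
State income tax: $2,062.63 × 0.036 = $74.25
Federal income tax: $2,062.63 × 0.23 = $474.40
Paid family leave insurance: $2,213.12 × 0.0125 = $27.66
OASDI: $2,213.12 × 0.065 = $143.85
Medicare: $2,213.12 × 0.0248 = $54.89
Total deductions = $150.49 + $74.25 + $474.40 + $27.66 + $143.85 + $54.89 = $925.54
Net pay = $2,213.12 − $925.54 = $1,287.58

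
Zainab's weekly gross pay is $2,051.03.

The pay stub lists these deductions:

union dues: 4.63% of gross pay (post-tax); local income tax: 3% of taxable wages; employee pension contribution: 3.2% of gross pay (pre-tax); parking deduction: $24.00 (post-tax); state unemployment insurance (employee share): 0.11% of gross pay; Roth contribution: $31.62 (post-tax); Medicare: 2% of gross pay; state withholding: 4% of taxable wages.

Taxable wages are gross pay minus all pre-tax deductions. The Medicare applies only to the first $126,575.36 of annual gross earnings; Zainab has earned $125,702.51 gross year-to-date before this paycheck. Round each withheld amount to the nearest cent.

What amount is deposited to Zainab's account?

$1,676.12

Employee pension contribution: $2,051.03 × 0.032 = $65.63
Taxable wages = $2,051.03 − $65.63 = $1,985.40
State withholding: $1,985.40 × 0.04 = $79.42
Local income tax: $1,985.40 × 0.03 = $59.56
Medicare: only $126,575.36 − $125,702.51 = $872.85 of this check is subject → $872.85 × 0.02 = $17.46
State unemployment insurance (employee share): $2,051.03 × 0.0011 = $2.26
Roth contribution: $31.62
Parking deduction: $24.00
Union dues: $2,051.03 × 0.0463 = $94.96
Total deductions = $65.63 + $79.42 + $59.56 + $17.46 + $2.26 + $31.62 + $24.00 + $94.96 = $374.91
Net pay = $2,051.03 − $374.91 = $1,676.12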